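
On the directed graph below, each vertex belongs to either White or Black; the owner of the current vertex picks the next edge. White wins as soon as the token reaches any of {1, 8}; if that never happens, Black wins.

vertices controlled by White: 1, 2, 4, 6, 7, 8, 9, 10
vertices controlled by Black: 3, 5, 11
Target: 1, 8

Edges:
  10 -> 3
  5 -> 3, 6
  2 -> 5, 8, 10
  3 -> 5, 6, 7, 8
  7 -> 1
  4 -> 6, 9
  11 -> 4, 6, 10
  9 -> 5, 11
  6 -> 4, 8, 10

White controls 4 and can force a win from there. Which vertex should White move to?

6

A0 = {1, 8}
A1: add {2, 6, 7} — 2 (White) has 2→8; 6 (White) has 6→8; 7 (White) has 7→1.
A2: add {4} — 4 (White) has 4→6.
A3 = A2; e.g. 3 (Black) can still go to 5. Fixed point.
From 4, successor 6 is in the attractor (rank 1); the other successor 9 is not.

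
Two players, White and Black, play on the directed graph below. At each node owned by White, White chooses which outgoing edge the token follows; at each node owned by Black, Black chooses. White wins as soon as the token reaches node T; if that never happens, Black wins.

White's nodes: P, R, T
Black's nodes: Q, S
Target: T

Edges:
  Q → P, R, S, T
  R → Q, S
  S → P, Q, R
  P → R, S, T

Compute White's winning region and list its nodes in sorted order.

P, T

A0 = {T}
A1: add {P} — P (White) has P→T.
A2 = A1; e.g. Q (Black) can still go to R. Fixed point.
White's winning region = {P, T}.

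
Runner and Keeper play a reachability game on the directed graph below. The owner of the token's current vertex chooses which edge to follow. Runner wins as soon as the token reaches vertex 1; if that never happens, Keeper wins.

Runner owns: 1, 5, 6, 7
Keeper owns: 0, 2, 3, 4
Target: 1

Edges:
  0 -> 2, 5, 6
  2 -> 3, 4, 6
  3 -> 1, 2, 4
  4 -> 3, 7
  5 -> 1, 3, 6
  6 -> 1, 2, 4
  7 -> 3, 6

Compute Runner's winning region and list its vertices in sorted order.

A0 = {1}
A1: add {5, 6} — 5 (Runner) has 5→1; 6 (Runner) has 6→1.
A2: add {7} — 7 (Runner) has 7→6.
A3 = A2; e.g. 0 (Keeper) can still go to 2. Fixed point.
Runner's winning region = {1, 5, 6, 7}.

1, 5, 6, 7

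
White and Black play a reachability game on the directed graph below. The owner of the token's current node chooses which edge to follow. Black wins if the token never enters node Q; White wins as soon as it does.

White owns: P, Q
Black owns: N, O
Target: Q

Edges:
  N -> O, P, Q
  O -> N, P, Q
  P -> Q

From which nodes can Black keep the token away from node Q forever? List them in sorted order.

N, O

A0 = {Q}
A1: add {P} — P (White) has P→Q.
A2 = A1; e.g. N (Black) can still go to O. Fixed point.
White's attractor = {P, Q}; Black avoids the target exactly from the complement.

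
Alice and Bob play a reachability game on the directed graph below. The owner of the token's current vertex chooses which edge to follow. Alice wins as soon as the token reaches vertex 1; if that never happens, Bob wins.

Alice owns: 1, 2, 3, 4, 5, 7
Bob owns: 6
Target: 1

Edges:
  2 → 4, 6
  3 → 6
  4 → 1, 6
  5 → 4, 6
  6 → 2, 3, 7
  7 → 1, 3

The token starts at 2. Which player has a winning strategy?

A0 = {1}
A1: add {4, 7} — 4 (Alice) has 4→1; 7 (Alice) has 7→1.
A2: add {2, 5} — 2 (Alice) has 2→4; 5 (Alice) has 5→4.
A3 = A2; e.g. 3 (Alice) has no edge into A2. Fixed point.
2 ∈ A2, so Alice can force the target.

Alice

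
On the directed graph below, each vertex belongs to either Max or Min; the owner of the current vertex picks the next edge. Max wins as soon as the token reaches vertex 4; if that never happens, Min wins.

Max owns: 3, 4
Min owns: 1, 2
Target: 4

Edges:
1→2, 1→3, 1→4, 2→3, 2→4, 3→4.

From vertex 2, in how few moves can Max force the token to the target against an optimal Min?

2

A0 = {4}
A1: add {3} — 3 (Max) has 3→4.
A2: add {2} — 2 (Min): all of {3, 4} already in.
2 enters the attractor at level 2, so Max can force the target in 2 moves from there.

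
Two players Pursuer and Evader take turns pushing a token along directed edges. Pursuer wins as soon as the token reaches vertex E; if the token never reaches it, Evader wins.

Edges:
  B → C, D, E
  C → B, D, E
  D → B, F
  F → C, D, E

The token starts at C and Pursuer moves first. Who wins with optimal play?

Pursuer

Track states (vertex, player-to-move).
A0 = {(E,Pursuer), (E,Evader)}
A1: add {(B,Pursuer), (C,Pursuer), (F,Pursuer)}.
(C,Pursuer) ∈ A1 ⇒ Pursuer forces the target.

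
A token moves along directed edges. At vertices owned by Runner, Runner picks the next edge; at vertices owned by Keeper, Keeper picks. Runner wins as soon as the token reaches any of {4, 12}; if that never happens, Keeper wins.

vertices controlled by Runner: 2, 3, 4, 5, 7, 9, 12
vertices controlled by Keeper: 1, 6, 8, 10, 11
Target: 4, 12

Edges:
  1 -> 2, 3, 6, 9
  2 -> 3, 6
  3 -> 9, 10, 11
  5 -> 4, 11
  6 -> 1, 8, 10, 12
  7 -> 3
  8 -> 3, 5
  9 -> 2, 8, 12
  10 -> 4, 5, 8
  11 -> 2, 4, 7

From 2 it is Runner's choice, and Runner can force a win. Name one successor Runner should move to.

A0 = {4, 12}
A1: add {5, 9} — 5 (Runner) has 5→4; 9 (Runner) has 9→12.
A2: add {3} — 3 (Runner) has 3→9.
A3: add {2, 7, 8} — 2 (Runner) has 2→3; 7 (Runner) has 7→3; 8 (Keeper): all of {3, 5} already in.
A4: add {10, 11} — 10 (Keeper): all of {4, 5, 8} already in; 11 (Keeper): all of {2, 4, 7} already in.
A5 = A4; e.g. 1 (Keeper) can still go to 6. Fixed point.
From 2, successor 3 is in the attractor (rank 2); the other successor 6 is not.

3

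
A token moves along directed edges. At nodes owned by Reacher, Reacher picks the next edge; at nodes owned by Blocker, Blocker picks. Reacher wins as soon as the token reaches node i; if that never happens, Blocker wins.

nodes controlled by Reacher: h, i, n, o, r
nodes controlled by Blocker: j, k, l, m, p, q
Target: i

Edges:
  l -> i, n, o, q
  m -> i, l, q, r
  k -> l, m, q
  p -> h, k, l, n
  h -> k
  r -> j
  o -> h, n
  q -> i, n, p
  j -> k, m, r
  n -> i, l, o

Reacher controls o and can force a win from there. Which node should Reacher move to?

A0 = {i}
A1: add {n} — n (Reacher) has n→i.
A2: add {o} — o (Reacher) has o→n.
A3 = A2; e.g. h (Reacher) has no edge into A2. Fixed point.
From o, successor n is in the attractor (rank 1); the other successor h is not.

n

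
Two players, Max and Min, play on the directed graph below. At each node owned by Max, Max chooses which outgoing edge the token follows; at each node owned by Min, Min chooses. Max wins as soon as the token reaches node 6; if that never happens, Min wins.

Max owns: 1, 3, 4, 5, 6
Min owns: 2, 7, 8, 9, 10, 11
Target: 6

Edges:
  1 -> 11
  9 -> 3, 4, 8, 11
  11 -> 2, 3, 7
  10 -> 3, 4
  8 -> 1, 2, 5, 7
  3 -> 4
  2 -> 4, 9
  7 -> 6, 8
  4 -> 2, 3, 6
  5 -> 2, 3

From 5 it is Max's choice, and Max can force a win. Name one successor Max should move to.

3

A0 = {6}
A1: add {4} — 4 (Max) has 4→6.
A2: add {3} — 3 (Max) has 3→4.
A3: add {5, 10} — 5 (Max) has 5→3; 10 (Min): all of {3, 4} already in.
A4 = A3; e.g. 1 (Max) has no edge into A3. Fixed point.
From 5, successor 3 is in the attractor (rank 2); the other successor 2 is not.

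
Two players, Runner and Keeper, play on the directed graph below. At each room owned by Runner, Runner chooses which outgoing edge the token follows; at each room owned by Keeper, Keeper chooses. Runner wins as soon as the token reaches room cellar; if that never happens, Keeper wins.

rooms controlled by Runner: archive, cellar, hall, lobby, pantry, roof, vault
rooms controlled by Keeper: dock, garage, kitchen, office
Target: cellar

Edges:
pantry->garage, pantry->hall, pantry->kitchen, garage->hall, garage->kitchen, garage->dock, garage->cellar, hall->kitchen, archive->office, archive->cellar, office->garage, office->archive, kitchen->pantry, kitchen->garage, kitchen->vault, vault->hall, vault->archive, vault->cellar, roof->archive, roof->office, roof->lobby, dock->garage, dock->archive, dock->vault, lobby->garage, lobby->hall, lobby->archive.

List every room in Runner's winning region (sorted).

A0 = {cellar}
A1: add {archive, vault} — archive (Runner) has archive→cellar; vault (Runner) has vault→cellar.
A2: add {lobby, roof} — roof (Runner) has roof→archive; lobby (Runner) has lobby→archive.
A3 = A2; e.g. pantry (Runner) has no edge into A2. Fixed point.
Runner's winning region = {archive, cellar, lobby, roof, vault}.

archive, cellar, lobby, roof, vault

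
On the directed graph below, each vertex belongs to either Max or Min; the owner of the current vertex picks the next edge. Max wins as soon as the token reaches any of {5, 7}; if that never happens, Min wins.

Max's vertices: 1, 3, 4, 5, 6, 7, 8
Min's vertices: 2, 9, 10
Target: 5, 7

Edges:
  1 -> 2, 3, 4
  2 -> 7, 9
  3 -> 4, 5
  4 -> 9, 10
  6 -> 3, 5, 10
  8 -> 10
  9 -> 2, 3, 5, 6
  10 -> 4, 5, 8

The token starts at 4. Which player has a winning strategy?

Min

A0 = {5, 7}
A1: add {3, 6} — 3 (Max) has 3→5; 6 (Max) has 6→5.
A2: add {1} — 1 (Max) has 1→3.
A3 = A2; e.g. 2 (Min) can still go to 9. Fixed point.
4 never enters the attractor, so Min can avoid the target forever.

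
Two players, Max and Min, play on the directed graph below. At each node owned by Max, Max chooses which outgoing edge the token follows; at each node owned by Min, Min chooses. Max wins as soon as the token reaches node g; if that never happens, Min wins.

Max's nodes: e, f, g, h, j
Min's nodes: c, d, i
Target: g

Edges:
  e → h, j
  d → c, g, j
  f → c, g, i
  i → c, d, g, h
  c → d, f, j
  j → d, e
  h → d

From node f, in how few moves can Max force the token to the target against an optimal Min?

A0 = {g}
A1: add {f} — f (Max) has f→g.
A2 = A1; e.g. c (Min) can still go to d. Fixed point.
f enters the attractor at level 1, so Max can force the target in 1 move from there.

1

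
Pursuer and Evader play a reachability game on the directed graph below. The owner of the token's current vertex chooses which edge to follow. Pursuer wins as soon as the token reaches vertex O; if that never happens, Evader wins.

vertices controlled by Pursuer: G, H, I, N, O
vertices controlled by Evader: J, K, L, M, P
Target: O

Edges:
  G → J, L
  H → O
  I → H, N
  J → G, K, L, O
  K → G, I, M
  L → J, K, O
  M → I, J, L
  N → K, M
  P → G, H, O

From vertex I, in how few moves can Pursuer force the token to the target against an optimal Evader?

2

A0 = {O}
A1: add {H} — H (Pursuer) has H→O.
A2: add {I} — I (Pursuer) has I→H.
A3 = A2; e.g. G (Pursuer) has no edge into A2. Fixed point.
I enters the attractor at level 2, so Pursuer can force the target in 2 moves from there.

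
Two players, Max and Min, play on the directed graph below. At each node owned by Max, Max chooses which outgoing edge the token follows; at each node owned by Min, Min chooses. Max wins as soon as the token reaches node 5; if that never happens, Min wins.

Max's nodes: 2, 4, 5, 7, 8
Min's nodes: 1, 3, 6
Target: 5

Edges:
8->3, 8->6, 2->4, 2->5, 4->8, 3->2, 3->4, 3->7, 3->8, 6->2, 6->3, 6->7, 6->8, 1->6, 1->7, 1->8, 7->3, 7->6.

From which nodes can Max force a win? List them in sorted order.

2, 5

A0 = {5}
A1: add {2} — 2 (Max) has 2→5.
A2 = A1; e.g. 1 (Min) can still go to 6. Fixed point.
Max's winning region = {2, 5}.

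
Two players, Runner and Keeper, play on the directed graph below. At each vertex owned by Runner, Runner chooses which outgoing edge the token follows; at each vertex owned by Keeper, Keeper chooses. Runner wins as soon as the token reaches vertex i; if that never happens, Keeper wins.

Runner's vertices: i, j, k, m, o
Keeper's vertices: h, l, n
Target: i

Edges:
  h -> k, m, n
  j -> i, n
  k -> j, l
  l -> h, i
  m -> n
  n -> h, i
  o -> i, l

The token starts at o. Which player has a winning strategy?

Runner

A0 = {i}
A1: add {j, o} — j (Runner) has j→i; o (Runner) has o→i.
o ∈ A1, so Runner can force the target.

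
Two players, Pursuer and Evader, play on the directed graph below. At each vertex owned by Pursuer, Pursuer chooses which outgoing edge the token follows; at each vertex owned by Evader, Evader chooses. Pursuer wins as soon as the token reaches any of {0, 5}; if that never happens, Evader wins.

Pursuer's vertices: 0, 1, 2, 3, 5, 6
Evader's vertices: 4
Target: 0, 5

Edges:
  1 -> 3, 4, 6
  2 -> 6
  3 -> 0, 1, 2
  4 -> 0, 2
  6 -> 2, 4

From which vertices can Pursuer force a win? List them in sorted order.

A0 = {0, 5}
A1: add {3} — 3 (Pursuer) has 3→0.
A2: add {1} — 1 (Pursuer) has 1→3.
A3 = A2; e.g. 2 (Pursuer) has no edge into A2. Fixed point.
Pursuer's winning region = {0, 1, 3, 5}.

0, 1, 3, 5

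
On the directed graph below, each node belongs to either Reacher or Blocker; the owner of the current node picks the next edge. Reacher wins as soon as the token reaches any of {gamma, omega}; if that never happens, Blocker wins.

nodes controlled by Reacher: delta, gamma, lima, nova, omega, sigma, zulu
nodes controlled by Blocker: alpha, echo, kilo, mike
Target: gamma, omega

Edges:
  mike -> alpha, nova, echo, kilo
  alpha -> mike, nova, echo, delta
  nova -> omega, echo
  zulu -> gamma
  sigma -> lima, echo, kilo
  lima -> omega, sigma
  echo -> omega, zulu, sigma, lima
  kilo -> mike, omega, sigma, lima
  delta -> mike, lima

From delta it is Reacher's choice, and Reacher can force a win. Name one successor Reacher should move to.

A0 = {gamma, omega}
A1: add {lima, nova, zulu} — nova (Reacher) has nova→omega; zulu (Reacher) has zulu→gamma; lima (Reacher) has lima→omega.
A2: add {delta, sigma} — sigma (Reacher) has sigma→lima; delta (Reacher) has delta→lima.
A3: add {echo} — echo (Blocker): all of {omega, zulu, sigma, lima} already in.
A4 = A3; e.g. mike (Blocker) can still go to alpha. Fixed point.
From delta, successor lima is in the attractor (rank 1); the other successor mike is not.

lima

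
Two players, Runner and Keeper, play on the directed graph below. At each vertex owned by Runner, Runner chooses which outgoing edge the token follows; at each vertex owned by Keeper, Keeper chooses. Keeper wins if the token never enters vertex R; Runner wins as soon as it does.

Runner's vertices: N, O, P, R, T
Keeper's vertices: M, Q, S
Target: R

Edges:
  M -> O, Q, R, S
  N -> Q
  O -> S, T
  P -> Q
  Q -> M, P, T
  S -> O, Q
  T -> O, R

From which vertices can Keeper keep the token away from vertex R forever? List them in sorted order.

A0 = {R}
A1: add {T} — T (Runner) has T→R.
A2: add {O} — O (Runner) has O→T.
A3 = A2; e.g. M (Keeper) can still go to Q. Fixed point.
Runner's attractor = {O, R, T}; Keeper avoids the target exactly from the complement.

M, N, P, Q, S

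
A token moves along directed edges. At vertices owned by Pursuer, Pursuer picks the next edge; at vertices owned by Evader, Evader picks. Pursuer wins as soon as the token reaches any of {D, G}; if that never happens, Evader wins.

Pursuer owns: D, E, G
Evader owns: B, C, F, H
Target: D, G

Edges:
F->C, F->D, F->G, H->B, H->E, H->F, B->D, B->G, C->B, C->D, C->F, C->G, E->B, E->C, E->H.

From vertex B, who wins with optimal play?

A0 = {D, G}
A1: add {B} — B (Evader): all of {D, G} already in.
B ∈ A1, so Pursuer can force the target.

Pursuer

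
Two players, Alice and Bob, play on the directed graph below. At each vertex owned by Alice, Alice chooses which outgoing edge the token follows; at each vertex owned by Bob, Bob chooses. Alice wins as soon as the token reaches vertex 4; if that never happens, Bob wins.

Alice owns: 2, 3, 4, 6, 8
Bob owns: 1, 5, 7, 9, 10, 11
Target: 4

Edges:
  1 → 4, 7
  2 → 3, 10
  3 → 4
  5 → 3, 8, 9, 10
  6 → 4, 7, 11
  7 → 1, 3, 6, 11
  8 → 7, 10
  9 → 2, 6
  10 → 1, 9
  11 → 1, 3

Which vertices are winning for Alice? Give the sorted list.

A0 = {4}
A1: add {3, 6} — 3 (Alice) has 3→4; 6 (Alice) has 6→4.
A2: add {2} — 2 (Alice) has 2→3.
A3: add {9} — 9 (Bob): all of {2, 6} already in.
A4 = A3; e.g. 1 (Bob) can still go to 7. Fixed point.
Alice's winning region = {2, 3, 4, 6, 9}.

2, 3, 4, 6, 9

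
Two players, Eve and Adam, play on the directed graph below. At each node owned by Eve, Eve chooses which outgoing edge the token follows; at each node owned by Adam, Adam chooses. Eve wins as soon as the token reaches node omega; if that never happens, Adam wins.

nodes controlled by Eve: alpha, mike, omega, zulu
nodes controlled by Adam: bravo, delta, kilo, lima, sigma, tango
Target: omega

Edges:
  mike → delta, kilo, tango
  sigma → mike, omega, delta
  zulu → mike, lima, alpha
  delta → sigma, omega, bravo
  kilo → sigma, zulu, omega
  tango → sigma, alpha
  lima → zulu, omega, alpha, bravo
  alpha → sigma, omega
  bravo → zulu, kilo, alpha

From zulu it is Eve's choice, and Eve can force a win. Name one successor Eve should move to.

A0 = {omega}
A1: add {alpha} — alpha (Eve) has alpha→omega.
A2: add {zulu} — zulu (Eve) has zulu→alpha.
A3 = A2; e.g. mike (Eve) has no edge into A2. Fixed point.
From zulu, successor alpha is in the attractor (rank 1); the other successors lima, mike are not.

alpha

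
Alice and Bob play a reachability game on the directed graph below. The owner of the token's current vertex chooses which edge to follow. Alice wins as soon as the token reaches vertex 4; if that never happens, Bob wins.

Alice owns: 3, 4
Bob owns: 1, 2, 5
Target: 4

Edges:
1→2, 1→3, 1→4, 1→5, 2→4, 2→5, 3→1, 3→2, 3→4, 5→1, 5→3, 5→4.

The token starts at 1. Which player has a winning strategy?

Bob

A0 = {4}
A1: add {3} — 3 (Alice) has 3→4.
A2 = A1; e.g. 1 (Bob) can still go to 2. Fixed point.
1 never enters the attractor, so Bob can avoid the target forever.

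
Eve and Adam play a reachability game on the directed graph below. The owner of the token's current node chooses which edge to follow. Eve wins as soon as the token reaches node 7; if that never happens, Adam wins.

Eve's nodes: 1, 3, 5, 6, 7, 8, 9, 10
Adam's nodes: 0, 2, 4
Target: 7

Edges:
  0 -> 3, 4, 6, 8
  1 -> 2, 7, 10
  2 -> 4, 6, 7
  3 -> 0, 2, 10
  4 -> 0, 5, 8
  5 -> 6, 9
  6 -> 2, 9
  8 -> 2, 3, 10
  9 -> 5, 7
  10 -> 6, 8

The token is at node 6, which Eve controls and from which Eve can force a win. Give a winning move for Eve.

A0 = {7}
A1: add {1, 9} — 1 (Eve) has 1→7; 9 (Eve) has 9→7.
A2: add {5, 6} — 5 (Eve) has 5→9; 6 (Eve) has 6→9.
A3: add {10} — 10 (Eve) has 10→6.
A4: add {3, 8} — 3 (Eve) has 3→10; 8 (Eve) has 8→10.
A5 = A4; e.g. 0 (Adam) can still go to 4. Fixed point.
From 6, successor 9 is in the attractor (rank 1); the other successor 2 is not.

9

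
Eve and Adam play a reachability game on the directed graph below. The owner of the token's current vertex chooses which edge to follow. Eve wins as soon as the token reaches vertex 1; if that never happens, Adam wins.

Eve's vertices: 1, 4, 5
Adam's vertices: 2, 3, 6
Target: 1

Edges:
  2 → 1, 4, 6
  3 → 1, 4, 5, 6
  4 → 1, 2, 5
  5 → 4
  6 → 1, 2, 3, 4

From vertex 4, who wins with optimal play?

A0 = {1}
A1: add {4} — 4 (Eve) has 4→1.
4 ∈ A1, so Eve can force the target.

Eve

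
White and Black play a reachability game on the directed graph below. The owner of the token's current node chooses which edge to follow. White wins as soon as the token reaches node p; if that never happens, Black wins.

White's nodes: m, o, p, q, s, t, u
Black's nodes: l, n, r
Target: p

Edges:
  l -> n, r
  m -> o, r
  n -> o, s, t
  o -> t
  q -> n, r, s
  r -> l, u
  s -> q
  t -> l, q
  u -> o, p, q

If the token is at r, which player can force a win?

Black

A0 = {p}
A1: add {u} — u (White) has u→p.
A2 = A1; e.g. l (Black) can still go to n. Fixed point.
r never enters the attractor, so Black can avoid the target forever.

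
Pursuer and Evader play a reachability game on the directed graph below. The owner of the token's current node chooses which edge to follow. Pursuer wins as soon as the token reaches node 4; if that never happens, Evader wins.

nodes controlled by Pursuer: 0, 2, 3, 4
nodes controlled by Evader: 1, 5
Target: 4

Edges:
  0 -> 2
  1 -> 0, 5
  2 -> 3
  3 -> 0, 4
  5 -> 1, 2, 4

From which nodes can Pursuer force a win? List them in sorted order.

A0 = {4}
A1: add {3} — 3 (Pursuer) has 3→4.
A2: add {2} — 2 (Pursuer) has 2→3.
A3: add {0} — 0 (Pursuer) has 0→2.
A4 = A3; e.g. 1 (Evader) can still go to 5. Fixed point.
Pursuer's winning region = {0, 2, 3, 4}.

0, 2, 3, 4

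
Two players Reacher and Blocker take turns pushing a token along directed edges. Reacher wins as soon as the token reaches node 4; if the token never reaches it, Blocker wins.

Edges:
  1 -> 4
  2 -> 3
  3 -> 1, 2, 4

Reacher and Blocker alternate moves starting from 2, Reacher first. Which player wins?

Blocker

Track states (vertex, player-to-move).
A0 = {(4,Reacher), (4,Blocker)}
A1: add {(1,Reacher), (1,Blocker), (3,Reacher)}.
A2: add {(2,Blocker)}.
A3 = A2; e.g. (2,Reacher) stays out. (2,Reacher) never enters ⇒ Blocker avoids the target.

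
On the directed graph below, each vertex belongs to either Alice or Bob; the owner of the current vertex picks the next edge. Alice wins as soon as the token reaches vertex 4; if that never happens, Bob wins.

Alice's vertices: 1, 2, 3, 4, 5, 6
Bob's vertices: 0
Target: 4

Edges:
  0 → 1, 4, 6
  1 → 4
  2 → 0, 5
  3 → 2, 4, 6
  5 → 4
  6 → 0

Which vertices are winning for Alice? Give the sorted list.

1, 2, 3, 4, 5

A0 = {4}
A1: add {1, 3, 5} — 1 (Alice) has 1→4; 3 (Alice) has 3→4; 5 (Alice) has 5→4.
A2: add {2} — 2 (Alice) has 2→5.
A3 = A2; e.g. 0 (Bob) can still go to 6. Fixed point.
Alice's winning region = {1, 2, 3, 4, 5}.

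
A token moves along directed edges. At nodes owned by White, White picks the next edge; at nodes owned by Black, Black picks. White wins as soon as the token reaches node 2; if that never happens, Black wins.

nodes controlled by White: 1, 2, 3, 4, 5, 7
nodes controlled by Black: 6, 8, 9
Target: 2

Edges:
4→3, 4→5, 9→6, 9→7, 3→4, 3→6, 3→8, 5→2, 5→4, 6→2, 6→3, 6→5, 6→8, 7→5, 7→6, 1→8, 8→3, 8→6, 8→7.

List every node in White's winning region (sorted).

A0 = {2}
A1: add {5} — 5 (White) has 5→2.
A2: add {4, 7} — 4 (White) has 4→5; 7 (White) has 7→5.
A3: add {3} — 3 (White) has 3→4.
A4 = A3; e.g. 1 (White) has no edge into A3. Fixed point.
White's winning region = {2, 3, 4, 5, 7}.

2, 3, 4, 5, 7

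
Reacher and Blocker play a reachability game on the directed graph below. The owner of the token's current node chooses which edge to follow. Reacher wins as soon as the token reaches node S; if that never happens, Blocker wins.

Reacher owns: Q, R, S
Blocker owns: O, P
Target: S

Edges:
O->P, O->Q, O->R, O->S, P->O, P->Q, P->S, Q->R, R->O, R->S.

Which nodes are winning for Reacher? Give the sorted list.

Q, R, S

A0 = {S}
A1: add {R} — R (Reacher) has R→S.
A2: add {Q} — Q (Reacher) has Q→R.
A3 = A2; e.g. O (Blocker) can still go to P. Fixed point.
Reacher's winning region = {Q, R, S}.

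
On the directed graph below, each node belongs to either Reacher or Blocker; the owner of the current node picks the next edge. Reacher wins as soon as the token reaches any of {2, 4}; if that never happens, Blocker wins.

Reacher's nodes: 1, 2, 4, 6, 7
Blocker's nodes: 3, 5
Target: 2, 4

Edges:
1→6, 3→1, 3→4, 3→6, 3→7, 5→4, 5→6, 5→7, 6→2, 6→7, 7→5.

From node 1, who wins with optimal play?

Reacher

A0 = {2, 4}
A1: add {6} — 6 (Reacher) has 6→2.
A2: add {1} — 1 (Reacher) has 1→6.
A3 = A2; e.g. 3 (Blocker) can still go to 7. Fixed point.
1 ∈ A2, so Reacher can force the target.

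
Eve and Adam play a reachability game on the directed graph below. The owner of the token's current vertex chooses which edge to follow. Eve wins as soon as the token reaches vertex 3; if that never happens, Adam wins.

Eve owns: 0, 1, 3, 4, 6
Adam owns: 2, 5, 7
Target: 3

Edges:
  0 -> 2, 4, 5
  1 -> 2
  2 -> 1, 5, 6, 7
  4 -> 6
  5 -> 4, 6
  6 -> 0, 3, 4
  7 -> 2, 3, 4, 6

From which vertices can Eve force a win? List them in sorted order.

A0 = {3}
A1: add {6} — 6 (Eve) has 6→3.
A2: add {4} — 4 (Eve) has 4→6.
A3: add {0, 5} — 0 (Eve) has 0→4; 5 (Adam): all of {4, 6} already in.
A4 = A3; e.g. 1 (Eve) has no edge into A3. Fixed point.
Eve's winning region = {0, 3, 4, 5, 6}.

0, 3, 4, 5, 6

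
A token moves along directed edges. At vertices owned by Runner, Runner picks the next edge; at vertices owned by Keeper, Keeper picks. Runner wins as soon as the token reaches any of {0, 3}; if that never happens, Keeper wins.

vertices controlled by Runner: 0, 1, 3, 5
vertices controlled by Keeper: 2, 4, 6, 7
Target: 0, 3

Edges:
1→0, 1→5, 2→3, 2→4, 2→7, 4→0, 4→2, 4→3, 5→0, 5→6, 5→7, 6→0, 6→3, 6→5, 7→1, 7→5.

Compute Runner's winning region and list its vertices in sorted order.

0, 1, 3, 5, 6, 7

A0 = {0, 3}
A1: add {1, 5} — 1 (Runner) has 1→0; 5 (Runner) has 5→0.
A2: add {6, 7} — 6 (Keeper): all of {0, 3, 5} already in; 7 (Keeper): all of {1, 5} already in.
A3 = A2; e.g. 2 (Keeper) can still go to 4. Fixed point.
Runner's winning region = {0, 1, 3, 5, 6, 7}.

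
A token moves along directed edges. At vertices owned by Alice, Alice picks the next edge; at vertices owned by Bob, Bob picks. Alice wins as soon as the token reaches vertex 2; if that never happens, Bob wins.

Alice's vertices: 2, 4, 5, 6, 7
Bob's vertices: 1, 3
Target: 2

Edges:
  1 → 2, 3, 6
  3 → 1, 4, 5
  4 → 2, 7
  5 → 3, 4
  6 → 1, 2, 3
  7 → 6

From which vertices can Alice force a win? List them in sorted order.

2, 4, 5, 6, 7

A0 = {2}
A1: add {4, 6} — 4 (Alice) has 4→2; 6 (Alice) has 6→2.
A2: add {5, 7} — 5 (Alice) has 5→4; 7 (Alice) has 7→6.
A3 = A2; e.g. 1 (Bob) can still go to 3. Fixed point.
Alice's winning region = {2, 4, 5, 6, 7}.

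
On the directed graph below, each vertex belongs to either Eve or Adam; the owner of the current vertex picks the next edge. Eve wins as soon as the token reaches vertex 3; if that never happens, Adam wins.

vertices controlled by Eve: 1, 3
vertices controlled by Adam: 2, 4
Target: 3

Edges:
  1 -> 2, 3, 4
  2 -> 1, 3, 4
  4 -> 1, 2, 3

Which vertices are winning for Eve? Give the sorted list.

A0 = {3}
A1: add {1} — 1 (Eve) has 1→3.
A2 = A1; e.g. 2 (Adam) can still go to 4. Fixed point.
Eve's winning region = {1, 3}.

1, 3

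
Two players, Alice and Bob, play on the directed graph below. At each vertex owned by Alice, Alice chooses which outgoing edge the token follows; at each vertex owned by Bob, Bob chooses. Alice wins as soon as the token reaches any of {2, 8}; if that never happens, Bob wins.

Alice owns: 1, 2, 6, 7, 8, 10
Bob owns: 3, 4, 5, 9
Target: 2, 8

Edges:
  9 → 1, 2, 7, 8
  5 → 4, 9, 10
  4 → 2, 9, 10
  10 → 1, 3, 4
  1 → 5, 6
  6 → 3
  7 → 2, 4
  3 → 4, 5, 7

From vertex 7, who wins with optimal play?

A0 = {2, 8}
A1: add {7} — 7 (Alice) has 7→2.
A2 = A1; e.g. 1 (Alice) has no edge into A1. Fixed point.
7 ∈ A1, so Alice can force the target.

Alice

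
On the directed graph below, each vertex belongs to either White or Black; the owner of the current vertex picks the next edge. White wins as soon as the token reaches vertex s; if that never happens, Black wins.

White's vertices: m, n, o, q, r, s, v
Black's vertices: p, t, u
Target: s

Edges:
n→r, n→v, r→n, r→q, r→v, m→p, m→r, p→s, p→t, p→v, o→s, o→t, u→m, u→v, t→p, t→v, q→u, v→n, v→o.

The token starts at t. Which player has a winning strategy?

Black

A0 = {s}
A1: add {o} — o (White) has o→s.
A2: add {v} — v (White) has v→o.
A3: add {n, r} — n (White) has n→v; r (White) has r→v.
A4: add {m} — m (White) has m→r.
A5: add {u} — u (Black): all of {m, v} already in.
A6: add {q} — q (White) has q→u.
A7 = A6; e.g. p (Black) can still go to t. Fixed point.
t never enters the attractor, so Black can avoid the target forever.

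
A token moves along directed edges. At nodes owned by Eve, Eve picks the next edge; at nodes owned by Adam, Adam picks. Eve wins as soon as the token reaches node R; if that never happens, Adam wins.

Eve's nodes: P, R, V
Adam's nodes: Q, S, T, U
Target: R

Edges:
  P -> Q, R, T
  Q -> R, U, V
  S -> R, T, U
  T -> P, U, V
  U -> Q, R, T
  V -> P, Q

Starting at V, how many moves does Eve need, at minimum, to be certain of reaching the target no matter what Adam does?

A0 = {R}
A1: add {P} — P (Eve) has P→R.
A2: add {V} — V (Eve) has V→P.
A3 = A2; e.g. Q (Adam) can still go to U. Fixed point.
V enters the attractor at level 2, so Eve can force the target in 2 moves from there.

2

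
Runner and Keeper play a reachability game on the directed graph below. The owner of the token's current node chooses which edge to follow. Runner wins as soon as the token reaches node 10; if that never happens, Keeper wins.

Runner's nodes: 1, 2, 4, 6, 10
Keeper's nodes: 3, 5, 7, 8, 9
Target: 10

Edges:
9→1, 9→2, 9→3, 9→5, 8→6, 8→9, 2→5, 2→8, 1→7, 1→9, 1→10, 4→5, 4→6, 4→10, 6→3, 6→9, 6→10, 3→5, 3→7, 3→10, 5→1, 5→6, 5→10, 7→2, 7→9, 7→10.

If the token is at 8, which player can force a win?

A0 = {10}
A1: add {1, 4, 6} — 1 (Runner) has 1→10; 4 (Runner) has 4→10; 6 (Runner) has 6→10.
A2: add {5} — 5 (Keeper): all of {1, 6, 10} already in.
A3: add {2} — 2 (Runner) has 2→5.
A4 = A3; e.g. 3 (Keeper) can still go to 7. Fixed point.
8 never enters the attractor, so Keeper can avoid the target forever.

Keeper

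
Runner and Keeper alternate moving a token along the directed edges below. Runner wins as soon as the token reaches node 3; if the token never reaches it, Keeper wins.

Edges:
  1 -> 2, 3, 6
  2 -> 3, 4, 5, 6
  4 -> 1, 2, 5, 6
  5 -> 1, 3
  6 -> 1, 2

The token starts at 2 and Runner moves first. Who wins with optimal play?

Track states (vertex, player-to-move).
A0 = {(3,Runner), (3,Keeper)}
A1: add {(1,Runner), (2,Runner), (5,Runner)}.
(2,Runner) ∈ A1 ⇒ Runner forces the target.

Runner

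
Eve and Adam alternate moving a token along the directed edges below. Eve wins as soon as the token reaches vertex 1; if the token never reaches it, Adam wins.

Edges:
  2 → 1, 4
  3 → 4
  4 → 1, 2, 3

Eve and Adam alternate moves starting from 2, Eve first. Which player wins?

Track states (vertex, player-to-move).
A0 = {(1,Eve), (1,Adam)}
A1: add {(2,Eve), (4,Eve)}.
(2,Eve) ∈ A1 ⇒ Eve forces the target.

Eve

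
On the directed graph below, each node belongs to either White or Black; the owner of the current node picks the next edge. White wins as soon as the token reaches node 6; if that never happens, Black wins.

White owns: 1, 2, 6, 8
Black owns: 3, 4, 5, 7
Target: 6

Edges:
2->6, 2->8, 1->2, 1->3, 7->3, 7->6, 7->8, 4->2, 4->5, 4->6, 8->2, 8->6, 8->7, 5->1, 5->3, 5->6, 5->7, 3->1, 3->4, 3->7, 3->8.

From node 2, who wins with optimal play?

White

A0 = {6}
A1: add {2, 8} — 2 (White) has 2→6; 8 (White) has 8→6.
2 ∈ A1, so White can force the target.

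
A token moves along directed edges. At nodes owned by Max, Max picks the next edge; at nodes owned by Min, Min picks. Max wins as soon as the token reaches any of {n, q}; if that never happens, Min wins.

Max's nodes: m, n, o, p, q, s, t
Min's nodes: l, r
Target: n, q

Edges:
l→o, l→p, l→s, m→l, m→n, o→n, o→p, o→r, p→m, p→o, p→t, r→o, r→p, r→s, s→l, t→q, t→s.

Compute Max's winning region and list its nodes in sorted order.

A0 = {n, q}
A1: add {m, o, t} — m (Max) has m→n; o (Max) has o→n; t (Max) has t→q.
A2: add {p} — p (Max) has p→m.
A3 = A2; e.g. l (Min) can still go to s. Fixed point.
Max's winning region = {m, n, o, p, q, t}.

m, n, o, p, q, t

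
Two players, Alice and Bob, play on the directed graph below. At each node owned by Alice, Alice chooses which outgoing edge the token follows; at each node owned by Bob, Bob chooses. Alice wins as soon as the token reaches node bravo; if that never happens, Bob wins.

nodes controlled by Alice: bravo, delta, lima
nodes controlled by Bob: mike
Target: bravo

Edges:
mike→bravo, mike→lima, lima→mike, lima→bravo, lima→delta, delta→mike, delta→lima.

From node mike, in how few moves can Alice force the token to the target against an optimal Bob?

A0 = {bravo}
A1: add {lima} — lima (Alice) has lima→bravo.
A2: add {delta, mike} — mike (Bob): all of {bravo, lima} already in; delta (Alice) has delta→lima.
A2 = all vertices. Fixed point.
mike enters the attractor at level 2, so Alice can force the target in 2 moves from there.

2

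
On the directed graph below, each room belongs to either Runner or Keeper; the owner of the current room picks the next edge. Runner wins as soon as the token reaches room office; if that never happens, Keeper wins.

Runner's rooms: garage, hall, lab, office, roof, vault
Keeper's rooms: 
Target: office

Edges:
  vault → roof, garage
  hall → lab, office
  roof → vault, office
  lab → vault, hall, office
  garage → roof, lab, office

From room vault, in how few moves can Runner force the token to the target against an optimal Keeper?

A0 = {office}
A1: add {garage, hall, lab, roof} — hall (Runner) has hall→office; roof (Runner) has roof→office; lab (Runner) has lab→office; garage (Runner) has garage→office.
A2: add {vault} — vault (Runner) has vault→roof.
A2 = all vertices. Fixed point.
vault enters the attractor at level 2, so Runner can force the target in 2 moves from there.

2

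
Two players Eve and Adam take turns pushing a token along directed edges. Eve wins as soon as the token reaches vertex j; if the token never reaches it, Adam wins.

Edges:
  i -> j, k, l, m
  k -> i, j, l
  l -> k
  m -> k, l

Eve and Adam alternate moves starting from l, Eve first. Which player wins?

Track states (vertex, player-to-move).
A0 = {(j,Eve), (j,Adam)}
A1: add {(i,Eve), (k,Eve)}.
A2: add {(l,Adam)}.
A3: add {(m,Eve)}.
A4 = A3; e.g. (i,Adam) stays out. (l,Eve) never enters ⇒ Adam avoids the target.

Adam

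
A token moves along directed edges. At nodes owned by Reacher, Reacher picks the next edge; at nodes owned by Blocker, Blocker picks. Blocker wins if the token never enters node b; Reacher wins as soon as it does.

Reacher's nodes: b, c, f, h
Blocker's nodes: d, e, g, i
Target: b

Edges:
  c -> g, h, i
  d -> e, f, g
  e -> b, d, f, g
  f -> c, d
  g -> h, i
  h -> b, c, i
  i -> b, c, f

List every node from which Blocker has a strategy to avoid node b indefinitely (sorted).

A0 = {b}
A1: add {h} — h (Reacher) has h→b.
A2: add {c} — c (Reacher) has c→h.
A3: add {f} — f (Reacher) has f→c.
A4: add {i} — i (Blocker): all of {b, c, f} already in.
A5: add {g} — g (Blocker): all of {h, i} already in.
A6 = A5; e.g. d (Blocker) can still go to e. Fixed point.
Reacher's attractor = {b, c, f, g, h, i}; Blocker avoids the target exactly from the complement.

d, e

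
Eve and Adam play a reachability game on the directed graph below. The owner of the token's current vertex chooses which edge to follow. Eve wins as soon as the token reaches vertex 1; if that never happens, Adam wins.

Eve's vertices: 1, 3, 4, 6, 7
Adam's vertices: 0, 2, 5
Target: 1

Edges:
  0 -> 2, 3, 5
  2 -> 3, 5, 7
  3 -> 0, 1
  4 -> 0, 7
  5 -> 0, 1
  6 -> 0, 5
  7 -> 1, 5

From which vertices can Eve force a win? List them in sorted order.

A0 = {1}
A1: add {3, 7} — 3 (Eve) has 3→1; 7 (Eve) has 7→1.
A2: add {4} — 4 (Eve) has 4→7.
A3 = A2; e.g. 0 (Adam) can still go to 2. Fixed point.
Eve's winning region = {1, 3, 4, 7}.

1, 3, 4, 7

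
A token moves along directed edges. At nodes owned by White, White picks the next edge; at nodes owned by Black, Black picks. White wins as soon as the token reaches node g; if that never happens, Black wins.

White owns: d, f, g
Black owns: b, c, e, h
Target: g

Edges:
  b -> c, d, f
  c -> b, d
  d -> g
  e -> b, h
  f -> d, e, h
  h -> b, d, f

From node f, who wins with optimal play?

A0 = {g}
A1: add {d} — d (White) has d→g.
A2: add {f} — f (White) has f→d.
A3 = A2; e.g. b (Black) can still go to c. Fixed point.
f ∈ A2, so White can force the target.

White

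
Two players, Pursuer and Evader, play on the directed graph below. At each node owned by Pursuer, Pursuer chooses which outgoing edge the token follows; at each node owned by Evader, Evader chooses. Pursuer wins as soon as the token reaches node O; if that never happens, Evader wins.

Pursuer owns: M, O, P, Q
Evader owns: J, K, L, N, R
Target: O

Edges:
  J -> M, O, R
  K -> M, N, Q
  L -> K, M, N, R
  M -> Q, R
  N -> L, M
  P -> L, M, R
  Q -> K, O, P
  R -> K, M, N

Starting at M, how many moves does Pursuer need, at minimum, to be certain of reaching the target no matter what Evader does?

2

A0 = {O}
A1: add {Q} — Q (Pursuer) has Q→O.
A2: add {M} — M (Pursuer) has M→Q.
M enters the attractor at level 2, so Pursuer can force the target in 2 moves from there.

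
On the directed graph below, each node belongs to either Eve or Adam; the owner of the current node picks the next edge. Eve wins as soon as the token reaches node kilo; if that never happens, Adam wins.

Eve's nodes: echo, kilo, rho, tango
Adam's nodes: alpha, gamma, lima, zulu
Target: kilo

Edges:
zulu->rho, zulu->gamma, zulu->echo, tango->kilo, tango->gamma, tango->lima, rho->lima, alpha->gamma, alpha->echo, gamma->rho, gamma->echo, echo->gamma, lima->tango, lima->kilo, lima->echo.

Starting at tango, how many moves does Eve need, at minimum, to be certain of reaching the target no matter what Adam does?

1

A0 = {kilo}
A1: add {tango} — tango (Eve) has tango→kilo.
A2 = A1; e.g. zulu (Adam) can still go to rho. Fixed point.
tango enters the attractor at level 1, so Eve can force the target in 1 move from there.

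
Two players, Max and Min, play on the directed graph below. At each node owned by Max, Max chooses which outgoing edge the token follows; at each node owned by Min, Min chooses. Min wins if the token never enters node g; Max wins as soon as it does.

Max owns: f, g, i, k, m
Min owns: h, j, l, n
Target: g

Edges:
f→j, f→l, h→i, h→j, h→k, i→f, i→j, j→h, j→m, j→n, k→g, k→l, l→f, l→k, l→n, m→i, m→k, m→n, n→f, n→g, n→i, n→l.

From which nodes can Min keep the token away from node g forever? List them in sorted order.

f, h, i, j, l, n

A0 = {g}
A1: add {k} — k (Max) has k→g.
A2: add {m} — m (Max) has m→k.
A3 = A2; e.g. f (Max) has no edge into A2. Fixed point.
Max's attractor = {g, k, m}; Min avoids the target exactly from the complement.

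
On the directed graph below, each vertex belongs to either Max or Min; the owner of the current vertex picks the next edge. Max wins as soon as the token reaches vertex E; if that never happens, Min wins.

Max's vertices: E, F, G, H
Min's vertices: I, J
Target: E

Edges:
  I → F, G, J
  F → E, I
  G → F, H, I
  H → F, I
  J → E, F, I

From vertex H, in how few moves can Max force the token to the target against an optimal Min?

A0 = {E}
A1: add {F} — F (Max) has F→E.
A2: add {G, H} — G (Max) has G→F; H (Max) has H→F.
A3 = A2; e.g. I (Min) can still go to J. Fixed point.
H enters the attractor at level 2, so Max can force the target in 2 moves from there.

2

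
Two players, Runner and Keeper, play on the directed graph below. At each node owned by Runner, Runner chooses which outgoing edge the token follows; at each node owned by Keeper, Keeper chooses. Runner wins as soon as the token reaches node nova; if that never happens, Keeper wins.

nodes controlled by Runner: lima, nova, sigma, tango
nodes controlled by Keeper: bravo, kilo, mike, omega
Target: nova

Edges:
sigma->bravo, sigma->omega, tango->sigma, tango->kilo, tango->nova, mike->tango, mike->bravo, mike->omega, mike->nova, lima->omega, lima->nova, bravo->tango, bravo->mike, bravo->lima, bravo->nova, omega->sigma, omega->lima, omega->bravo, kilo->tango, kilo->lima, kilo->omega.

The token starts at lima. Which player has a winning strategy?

Runner

A0 = {nova}
A1: add {lima, tango} — tango (Runner) has tango→nova; lima (Runner) has lima→nova.
A2 = A1; e.g. sigma (Runner) has no edge into A1. Fixed point.
lima ∈ A1, so Runner can force the target.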